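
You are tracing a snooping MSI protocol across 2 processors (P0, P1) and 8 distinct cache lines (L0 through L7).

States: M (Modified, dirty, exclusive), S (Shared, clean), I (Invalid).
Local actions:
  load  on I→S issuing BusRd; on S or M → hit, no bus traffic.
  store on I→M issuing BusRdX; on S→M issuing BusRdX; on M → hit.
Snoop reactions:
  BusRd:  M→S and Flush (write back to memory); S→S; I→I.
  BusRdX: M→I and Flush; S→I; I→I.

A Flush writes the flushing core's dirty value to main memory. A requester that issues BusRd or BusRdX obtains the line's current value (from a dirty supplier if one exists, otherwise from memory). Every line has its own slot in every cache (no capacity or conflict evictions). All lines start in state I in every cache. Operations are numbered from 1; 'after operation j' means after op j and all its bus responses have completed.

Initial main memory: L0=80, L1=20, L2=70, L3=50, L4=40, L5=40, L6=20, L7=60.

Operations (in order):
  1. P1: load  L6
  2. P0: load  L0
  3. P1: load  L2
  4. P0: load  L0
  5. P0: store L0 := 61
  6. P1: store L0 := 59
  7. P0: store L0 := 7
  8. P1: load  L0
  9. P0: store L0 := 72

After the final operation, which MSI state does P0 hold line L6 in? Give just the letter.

  op1 P1: load  L6 → I/S on L6; bus BusRd; mem=20
  op2 P0: load  L0 → S/I on L0; bus BusRd; mem=80
  op3 P1: load  L2 → I/S on L2; bus BusRd; mem=70
  op4 P0: load  L0 → S/I on L0; bus (none); mem=80
  op5 P0: store L0 := 61 → M/I on L0; bus BusRdX; mem=80
  op6 P1: store L0 := 59 → I/M on L0; bus BusRdX Flush; mem=61
  op7 P0: store L0 := 7 → M/I on L0; bus BusRdX Flush; mem=59
  op8 P1: load  L0 → S/S on L0; bus BusRd Flush; mem=7
  op9 P0: store L0 := 72 → M/I on L0; bus BusRdX; mem=7

state = I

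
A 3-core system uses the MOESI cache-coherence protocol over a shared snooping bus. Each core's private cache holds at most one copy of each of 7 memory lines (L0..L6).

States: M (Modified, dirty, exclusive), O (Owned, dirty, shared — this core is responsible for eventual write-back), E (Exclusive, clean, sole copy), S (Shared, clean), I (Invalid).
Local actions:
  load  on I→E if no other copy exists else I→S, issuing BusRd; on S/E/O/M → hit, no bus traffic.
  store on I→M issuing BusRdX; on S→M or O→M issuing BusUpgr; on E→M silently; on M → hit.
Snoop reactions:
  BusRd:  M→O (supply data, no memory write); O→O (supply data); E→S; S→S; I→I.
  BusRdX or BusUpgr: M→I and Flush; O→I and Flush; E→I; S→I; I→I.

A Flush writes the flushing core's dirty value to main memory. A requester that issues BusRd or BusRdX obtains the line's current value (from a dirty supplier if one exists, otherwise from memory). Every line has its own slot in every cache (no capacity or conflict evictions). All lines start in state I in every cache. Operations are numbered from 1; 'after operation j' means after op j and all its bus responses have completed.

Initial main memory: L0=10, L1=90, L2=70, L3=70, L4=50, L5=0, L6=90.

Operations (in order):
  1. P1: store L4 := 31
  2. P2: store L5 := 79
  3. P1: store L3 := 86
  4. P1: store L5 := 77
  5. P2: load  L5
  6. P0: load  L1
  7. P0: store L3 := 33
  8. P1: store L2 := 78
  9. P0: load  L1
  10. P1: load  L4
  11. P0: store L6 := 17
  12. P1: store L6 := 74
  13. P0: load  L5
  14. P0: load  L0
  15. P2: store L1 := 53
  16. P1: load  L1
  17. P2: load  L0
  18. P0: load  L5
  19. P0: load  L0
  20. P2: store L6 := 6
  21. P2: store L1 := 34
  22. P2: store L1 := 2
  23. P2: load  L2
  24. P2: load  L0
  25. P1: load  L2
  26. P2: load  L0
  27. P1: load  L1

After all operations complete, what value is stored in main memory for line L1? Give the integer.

  op1 P1: store L4 := 31 → I/M/I on L4; bus BusRdX; mem=50
  op2 P2: store L5 := 79 → I/I/M on L5; bus BusRdX; mem=0
  op3 P1: store L3 := 86 → I/M/I on L3; bus BusRdX; mem=70
  op4 P1: store L5 := 77 → I/M/I on L5; bus BusRdX Flush; mem=79
  op5 P2: load  L5 → I/O/S on L5; bus BusRd; mem=79
  op6 P0: load  L1 → E/I/I on L1; bus BusRd; mem=90
  op7 P0: store L3 := 33 → M/I/I on L3; bus BusRdX Flush; mem=86
  op8 P1: store L2 := 78 → I/M/I on L2; bus BusRdX; mem=70
  op9 P0: load  L1 → E/I/I on L1; bus (none); mem=90
  op10 P1: load  L4 → I/M/I on L4; bus (none); mem=50
  op11 P0: store L6 := 17 → M/I/I on L6; bus BusRdX; mem=90
  op12 P1: store L6 := 74 → I/M/I on L6; bus BusRdX Flush; mem=17
  op13 P0: load  L5 → S/O/S on L5; bus BusRd; mem=79
  op14 P0: load  L0 → E/I/I on L0; bus BusRd; mem=10
  op15 P2: store L1 := 53 → I/I/M on L1; bus BusRdX; mem=90
  op16 P1: load  L1 → I/S/O on L1; bus BusRd; mem=90
  op17 P2: load  L0 → S/I/S on L0; bus BusRd; mem=10
  op18 P0: load  L5 → S/O/S on L5; bus (none); mem=79
  op19 P0: load  L0 → S/I/S on L0; bus (none); mem=10
  op20 P2: store L6 := 6 → I/I/M on L6; bus BusRdX Flush; mem=74
  op21 P2: store L1 := 34 → I/I/M on L1; bus BusUpgr; mem=90
  op22 P2: store L1 := 2 → I/I/M on L1; bus (none); mem=90
  op23 P2: load  L2 → I/O/S on L2; bus BusRd; mem=70
  op24 P2: load  L0 → S/I/S on L0; bus (none); mem=10
  op25 P1: load  L2 → I/O/S on L2; bus (none); mem=70
  op26 P2: load  L0 → S/I/S on L0; bus (none); mem=10
  op27 P1: load  L1 → I/S/O on L1; bus BusRd; mem=90

memory[L1] = 90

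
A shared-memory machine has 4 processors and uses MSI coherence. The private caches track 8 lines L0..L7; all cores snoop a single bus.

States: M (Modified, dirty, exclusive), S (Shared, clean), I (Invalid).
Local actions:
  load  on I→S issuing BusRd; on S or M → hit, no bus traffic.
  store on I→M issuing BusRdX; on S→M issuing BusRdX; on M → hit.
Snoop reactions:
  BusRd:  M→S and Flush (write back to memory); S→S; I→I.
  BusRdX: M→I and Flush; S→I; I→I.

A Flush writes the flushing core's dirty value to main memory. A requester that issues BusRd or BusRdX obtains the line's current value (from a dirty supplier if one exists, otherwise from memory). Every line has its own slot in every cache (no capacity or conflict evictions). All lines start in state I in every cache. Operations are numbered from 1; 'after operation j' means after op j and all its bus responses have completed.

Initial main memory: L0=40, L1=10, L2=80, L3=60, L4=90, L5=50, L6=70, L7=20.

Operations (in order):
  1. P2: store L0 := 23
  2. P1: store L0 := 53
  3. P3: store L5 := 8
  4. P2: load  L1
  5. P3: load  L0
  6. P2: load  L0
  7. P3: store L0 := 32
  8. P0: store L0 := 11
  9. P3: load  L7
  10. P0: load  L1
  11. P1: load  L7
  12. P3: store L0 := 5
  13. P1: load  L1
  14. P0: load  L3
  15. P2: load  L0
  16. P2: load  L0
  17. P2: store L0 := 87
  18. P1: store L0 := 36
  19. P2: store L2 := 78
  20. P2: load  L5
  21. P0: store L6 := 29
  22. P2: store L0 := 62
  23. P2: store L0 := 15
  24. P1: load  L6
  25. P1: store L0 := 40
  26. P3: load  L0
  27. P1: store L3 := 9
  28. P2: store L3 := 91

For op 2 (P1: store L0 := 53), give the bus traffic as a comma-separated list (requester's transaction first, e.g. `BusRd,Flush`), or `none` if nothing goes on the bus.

bus = BusRdX,Flush

1. P2: store L0 := 23  bus=[BusRdX]  L0: P0=I P1=I P2=M P3=I  mem[L0]=40
2. P1: store L0 := 53  bus=[BusRdX,Flush]  L0: P0=I P1=M P2=I P3=I  mem[L0]=23
3. P3: store L5 := 8  bus=[BusRdX]  L5: P0=I P1=I P2=I P3=M  mem[L5]=50
4. P2: load  L1  bus=[BusRd]  L1: P0=I P1=I P2=S P3=I  mem[L1]=10
5. P3: load  L0  bus=[BusRd,Flush]  L0: P0=I P1=S P2=I P3=S  mem[L0]=53
6. P2: load  L0  bus=[BusRd]  L0: P0=I P1=S P2=S P3=S  mem[L0]=53
7. P3: store L0 := 32  bus=[BusRdX]  L0: P0=I P1=I P2=I P3=M  mem[L0]=53
8. P0: store L0 := 11  bus=[BusRdX,Flush]  L0: P0=M P1=I P2=I P3=I  mem[L0]=32
9. P3: load  L7  bus=[BusRd]  L7: P0=I P1=I P2=I P3=S  mem[L7]=20
10. P0: load  L1  bus=[BusRd]  L1: P0=S P1=I P2=S P3=I  mem[L1]=10
11. P1: load  L7  bus=[BusRd]  L7: P0=I P1=S P2=I P3=S  mem[L7]=20
12. P3: store L0 := 5  bus=[BusRdX,Flush]  L0: P0=I P1=I P2=I P3=M  mem[L0]=11
13. P1: load  L1  bus=[BusRd]  L1: P0=S P1=S P2=S P3=I  mem[L1]=10
14. P0: load  L3  bus=[BusRd]  L3: P0=S P1=I P2=I P3=I  mem[L3]=60
15. P2: load  L0  bus=[BusRd,Flush]  L0: P0=I P1=I P2=S P3=S  mem[L0]=5
16. P2: load  L0  bus=[-]  L0: P0=I P1=I P2=S P3=S  mem[L0]=5
17. P2: store L0 := 87  bus=[BusRdX]  L0: P0=I P1=I P2=M P3=I  mem[L0]=5
18. P1: store L0 := 36  bus=[BusRdX,Flush]  L0: P0=I P1=M P2=I P3=I  mem[L0]=87
19. P2: store L2 := 78  bus=[BusRdX]  L2: P0=I P1=I P2=M P3=I  mem[L2]=80
20. P2: load  L5  bus=[BusRd,Flush]  L5: P0=I P1=I P2=S P3=S  mem[L5]=8
21. P0: store L6 := 29  bus=[BusRdX]  L6: P0=M P1=I P2=I P3=I  mem[L6]=70
22. P2: store L0 := 62  bus=[BusRdX,Flush]  L0: P0=I P1=I P2=M P3=I  mem[L0]=36
23. P2: store L0 := 15  bus=[-]  L0: P0=I P1=I P2=M P3=I  mem[L0]=36
24. P1: load  L6  bus=[BusRd,Flush]  L6: P0=S P1=S P2=I P3=I  mem[L6]=29
25. P1: store L0 := 40  bus=[BusRdX,Flush]  L0: P0=I P1=M P2=I P3=I  mem[L0]=15
26. P3: load  L0  bus=[BusRd,Flush]  L0: P0=I P1=S P2=I P3=S  mem[L0]=40
27. P1: store L3 := 9  bus=[BusRdX]  L3: P0=I P1=M P2=I P3=I  mem[L3]=60
28. P2: store L3 := 91  bus=[BusRdX,Flush]  L3: P0=I P1=I P2=M P3=I  mem[L3]=9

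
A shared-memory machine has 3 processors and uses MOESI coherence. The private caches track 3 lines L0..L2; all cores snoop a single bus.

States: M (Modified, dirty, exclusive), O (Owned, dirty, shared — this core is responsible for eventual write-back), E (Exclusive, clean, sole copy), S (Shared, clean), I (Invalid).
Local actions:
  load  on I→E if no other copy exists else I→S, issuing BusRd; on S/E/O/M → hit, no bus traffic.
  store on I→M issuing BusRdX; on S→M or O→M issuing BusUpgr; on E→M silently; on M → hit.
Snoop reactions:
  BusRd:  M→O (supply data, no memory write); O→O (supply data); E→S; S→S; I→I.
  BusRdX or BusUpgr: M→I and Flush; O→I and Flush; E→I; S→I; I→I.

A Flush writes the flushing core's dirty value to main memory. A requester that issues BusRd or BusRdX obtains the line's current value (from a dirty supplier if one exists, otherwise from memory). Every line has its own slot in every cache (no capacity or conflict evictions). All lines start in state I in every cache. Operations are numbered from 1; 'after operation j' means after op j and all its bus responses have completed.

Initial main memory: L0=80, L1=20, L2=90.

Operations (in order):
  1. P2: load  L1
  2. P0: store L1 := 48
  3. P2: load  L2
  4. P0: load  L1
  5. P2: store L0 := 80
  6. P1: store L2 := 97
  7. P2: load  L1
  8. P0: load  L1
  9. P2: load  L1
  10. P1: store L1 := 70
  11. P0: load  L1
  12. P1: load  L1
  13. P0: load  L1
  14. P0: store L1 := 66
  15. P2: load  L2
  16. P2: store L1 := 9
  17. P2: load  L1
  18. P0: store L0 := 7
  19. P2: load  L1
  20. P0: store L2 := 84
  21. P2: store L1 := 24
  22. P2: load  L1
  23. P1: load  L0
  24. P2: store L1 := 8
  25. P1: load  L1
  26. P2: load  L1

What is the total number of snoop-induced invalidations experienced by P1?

[1] P2: load  L1 | P0:I, P1:I, P2:E(20) | bus: BusRd
[2] P0: store L1 := 48 | P0:M(48), P1:I, P2:I | bus: BusRdX
[3] P2: load  L2 | P0:I, P1:I, P2:E(90) | bus: BusRd
[4] P0: load  L1 | P0:M(48), P1:I, P2:I | bus: none
[5] P2: store L0 := 80 | P0:I, P1:I, P2:M(80) | bus: BusRdX
[6] P1: store L2 := 97 | P0:I, P1:M(97), P2:I | bus: BusRdX
[7] P2: load  L1 | P0:O(48), P1:I, P2:S(48) | bus: BusRd
[8] P0: load  L1 | P0:O(48), P1:I, P2:S(48) | bus: none
[9] P2: load  L1 | P0:O(48), P1:I, P2:S(48) | bus: none
[10] P1: store L1 := 70 | P0:I, P1:M(70), P2:I | bus: BusRdX,Flush
[11] P0: load  L1 | P0:S(70), P1:O(70), P2:I | bus: BusRd
[12] P1: load  L1 | P0:S(70), P1:O(70), P2:I | bus: none
[13] P0: load  L1 | P0:S(70), P1:O(70), P2:I | bus: none
[14] P0: store L1 := 66 | P0:M(66), P1:I, P2:I | bus: BusUpgr,Flush
[15] P2: load  L2 | P0:I, P1:O(97), P2:S(97) | bus: BusRd
[16] P2: store L1 := 9 | P0:I, P1:I, P2:M(9) | bus: BusRdX,Flush
[17] P2: load  L1 | P0:I, P1:I, P2:M(9) | bus: none
[18] P0: store L0 := 7 | P0:M(7), P1:I, P2:I | bus: BusRdX,Flush
[19] P2: load  L1 | P0:I, P1:I, P2:M(9) | bus: none
[20] P0: store L2 := 84 | P0:M(84), P1:I, P2:I | bus: BusRdX,Flush
[21] P2: store L1 := 24 | P0:I, P1:I, P2:M(24) | bus: none
[22] P2: load  L1 | P0:I, P1:I, P2:M(24) | bus: none
[23] P1: load  L0 | P0:O(7), P1:S(7), P2:I | bus: BusRd
[24] P2: store L1 := 8 | P0:I, P1:I, P2:M(8) | bus: none
[25] P1: load  L1 | P0:I, P1:S(8), P2:O(8) | bus: BusRd
[26] P2: load  L1 | P0:I, P1:S(8), P2:O(8) | bus: none

invalidations = 2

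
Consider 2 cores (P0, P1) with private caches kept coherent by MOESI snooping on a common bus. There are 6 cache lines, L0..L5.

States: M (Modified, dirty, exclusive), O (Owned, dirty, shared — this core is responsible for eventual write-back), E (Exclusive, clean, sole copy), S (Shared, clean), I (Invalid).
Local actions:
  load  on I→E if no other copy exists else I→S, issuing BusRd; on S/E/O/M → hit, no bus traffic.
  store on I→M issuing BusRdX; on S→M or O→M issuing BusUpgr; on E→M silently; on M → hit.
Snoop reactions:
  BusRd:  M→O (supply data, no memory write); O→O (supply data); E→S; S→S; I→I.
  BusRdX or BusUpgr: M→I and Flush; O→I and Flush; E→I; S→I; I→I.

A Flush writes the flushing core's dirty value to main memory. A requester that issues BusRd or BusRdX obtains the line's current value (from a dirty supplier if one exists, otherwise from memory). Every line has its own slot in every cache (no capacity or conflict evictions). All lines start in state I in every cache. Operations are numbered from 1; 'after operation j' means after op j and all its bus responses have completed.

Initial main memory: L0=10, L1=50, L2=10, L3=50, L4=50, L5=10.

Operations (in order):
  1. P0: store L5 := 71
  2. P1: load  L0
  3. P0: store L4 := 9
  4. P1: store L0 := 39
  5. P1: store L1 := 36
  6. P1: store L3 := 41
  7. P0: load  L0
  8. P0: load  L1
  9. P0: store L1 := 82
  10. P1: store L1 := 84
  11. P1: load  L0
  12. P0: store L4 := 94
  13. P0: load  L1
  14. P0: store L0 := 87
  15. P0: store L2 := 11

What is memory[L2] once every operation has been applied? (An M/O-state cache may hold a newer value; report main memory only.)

memory[L2] = 10

1. P0: store L5 := 71  bus=[BusRdX]  L5: P0=M P1=I  mem[L5]=10
2. P1: load  L0  bus=[BusRd]  L0: P0=I P1=E  mem[L0]=10
3. P0: store L4 := 9  bus=[BusRdX]  L4: P0=M P1=I  mem[L4]=50
4. P1: store L0 := 39  bus=[-]  L0: P0=I P1=M  mem[L0]=10
5. P1: store L1 := 36  bus=[BusRdX]  L1: P0=I P1=M  mem[L1]=50
6. P1: store L3 := 41  bus=[BusRdX]  L3: P0=I P1=M  mem[L3]=50
7. P0: load  L0  bus=[BusRd]  L0: P0=S P1=O  mem[L0]=10
8. P0: load  L1  bus=[BusRd]  L1: P0=S P1=O  mem[L1]=50
9. P0: store L1 := 82  bus=[BusUpgr,Flush]  L1: P0=M P1=I  mem[L1]=36
10. P1: store L1 := 84  bus=[BusRdX,Flush]  L1: P0=I P1=M  mem[L1]=82
11. P1: load  L0  bus=[-]  L0: P0=S P1=O  mem[L0]=10
12. P0: store L4 := 94  bus=[-]  L4: P0=M P1=I  mem[L4]=50
13. P0: load  L1  bus=[BusRd]  L1: P0=S P1=O  mem[L1]=82
14. P0: store L0 := 87  bus=[BusUpgr,Flush]  L0: P0=M P1=I  mem[L0]=39
15. P0: store L2 := 11  bus=[BusRdX]  L2: P0=M P1=I  mem[L2]=10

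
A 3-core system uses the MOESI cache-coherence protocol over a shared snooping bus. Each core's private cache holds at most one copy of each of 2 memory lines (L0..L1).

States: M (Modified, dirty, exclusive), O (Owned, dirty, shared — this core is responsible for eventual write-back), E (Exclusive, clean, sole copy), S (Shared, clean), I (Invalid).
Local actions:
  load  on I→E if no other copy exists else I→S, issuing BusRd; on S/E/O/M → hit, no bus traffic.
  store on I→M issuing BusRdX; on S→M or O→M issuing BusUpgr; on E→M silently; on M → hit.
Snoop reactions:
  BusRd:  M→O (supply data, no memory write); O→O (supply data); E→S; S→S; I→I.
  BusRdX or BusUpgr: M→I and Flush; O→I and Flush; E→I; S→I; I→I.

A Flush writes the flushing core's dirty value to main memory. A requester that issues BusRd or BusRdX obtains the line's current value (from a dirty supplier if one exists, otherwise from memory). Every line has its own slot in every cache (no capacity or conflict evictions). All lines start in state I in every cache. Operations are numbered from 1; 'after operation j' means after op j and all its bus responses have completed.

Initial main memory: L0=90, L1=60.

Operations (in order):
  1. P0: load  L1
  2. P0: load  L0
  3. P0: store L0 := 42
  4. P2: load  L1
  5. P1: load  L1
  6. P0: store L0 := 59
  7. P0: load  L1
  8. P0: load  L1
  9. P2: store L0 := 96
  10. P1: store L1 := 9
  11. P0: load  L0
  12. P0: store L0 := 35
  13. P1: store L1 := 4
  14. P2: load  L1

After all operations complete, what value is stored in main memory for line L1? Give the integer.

memory[L1] = 60

step 1: P0: load  L1  ⟶  EII  (L1)  txn=BusRd  M[L1]=60
step 2: P0: load  L0  ⟶  EII  (L0)  txn=BusRd  M[L0]=90
step 3: P0: store L0 := 42  ⟶  MII  (L0)  txn=∅  M[L0]=90
step 4: P2: load  L1  ⟶  SIS  (L1)  txn=BusRd  M[L1]=60
step 5: P1: load  L1  ⟶  SSS  (L1)  txn=BusRd  M[L1]=60
step 6: P0: store L0 := 59  ⟶  MII  (L0)  txn=∅  M[L0]=90
step 7: P0: load  L1  ⟶  SSS  (L1)  txn=∅  M[L1]=60
step 8: P0: load  L1  ⟶  SSS  (L1)  txn=∅  M[L1]=60
step 9: P2: store L0 := 96  ⟶  IIM  (L0)  txn=BusRdX+Flush  M[L0]=59
step 10: P1: store L1 := 9  ⟶  IMI  (L1)  txn=BusUpgr  M[L1]=60
step 11: P0: load  L0  ⟶  SIO  (L0)  txn=BusRd  M[L0]=59
step 12: P0: store L0 := 35  ⟶  MII  (L0)  txn=BusUpgr+Flush  M[L0]=96
step 13: P1: store L1 := 4  ⟶  IMI  (L1)  txn=∅  M[L1]=60
step 14: P2: load  L1  ⟶  IOS  (L1)  txn=BusRd  M[L1]=60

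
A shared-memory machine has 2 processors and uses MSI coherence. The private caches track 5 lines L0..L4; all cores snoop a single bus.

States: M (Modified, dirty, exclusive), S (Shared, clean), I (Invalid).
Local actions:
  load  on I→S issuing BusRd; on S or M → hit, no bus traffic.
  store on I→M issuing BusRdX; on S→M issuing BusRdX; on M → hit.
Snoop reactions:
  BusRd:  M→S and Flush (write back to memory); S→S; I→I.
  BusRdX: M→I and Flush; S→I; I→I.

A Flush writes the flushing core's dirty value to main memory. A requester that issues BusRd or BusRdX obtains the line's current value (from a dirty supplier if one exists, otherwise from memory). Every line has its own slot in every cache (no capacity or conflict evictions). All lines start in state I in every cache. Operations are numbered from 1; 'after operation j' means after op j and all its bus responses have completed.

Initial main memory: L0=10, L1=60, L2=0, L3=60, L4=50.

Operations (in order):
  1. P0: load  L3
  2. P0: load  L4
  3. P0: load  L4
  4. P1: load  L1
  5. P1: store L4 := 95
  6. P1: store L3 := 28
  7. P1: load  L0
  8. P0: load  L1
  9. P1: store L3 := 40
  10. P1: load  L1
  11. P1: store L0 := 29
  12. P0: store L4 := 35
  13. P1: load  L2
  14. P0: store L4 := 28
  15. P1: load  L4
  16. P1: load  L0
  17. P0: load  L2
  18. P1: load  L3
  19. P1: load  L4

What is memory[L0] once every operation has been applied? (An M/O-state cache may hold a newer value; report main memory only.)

step 1: P0: load  L3  ⟶  SI  (L3)  txn=BusRd  M[L3]=60
step 2: P0: load  L4  ⟶  SI  (L4)  txn=BusRd  M[L4]=50
step 3: P0: load  L4  ⟶  SI  (L4)  txn=∅  M[L4]=50
step 4: P1: load  L1  ⟶  IS  (L1)  txn=BusRd  M[L1]=60
step 5: P1: store L4 := 95  ⟶  IM  (L4)  txn=BusRdX  M[L4]=50
step 6: P1: store L3 := 28  ⟶  IM  (L3)  txn=BusRdX  M[L3]=60
step 7: P1: load  L0  ⟶  IS  (L0)  txn=BusRd  M[L0]=10
step 8: P0: load  L1  ⟶  SS  (L1)  txn=BusRd  M[L1]=60
step 9: P1: store L3 := 40  ⟶  IM  (L3)  txn=∅  M[L3]=60
step 10: P1: load  L1  ⟶  SS  (L1)  txn=∅  M[L1]=60
step 11: P1: store L0 := 29  ⟶  IM  (L0)  txn=BusRdX  M[L0]=10
step 12: P0: store L4 := 35  ⟶  MI  (L4)  txn=BusRdX+Flush  M[L4]=95
step 13: P1: load  L2  ⟶  IS  (L2)  txn=BusRd  M[L2]=0
step 14: P0: store L4 := 28  ⟶  MI  (L4)  txn=∅  M[L4]=95
step 15: P1: load  L4  ⟶  SS  (L4)  txn=BusRd+Flush  M[L4]=28
step 16: P1: load  L0  ⟶  IM  (L0)  txn=∅  M[L0]=10
step 17: P0: load  L2  ⟶  SS  (L2)  txn=BusRd  M[L2]=0
step 18: P1: load  L3  ⟶  IM  (L3)  txn=∅  M[L3]=60
step 19: P1: load  L4  ⟶  SS  (L4)  txn=∅  M[L4]=28

memory[L0] = 10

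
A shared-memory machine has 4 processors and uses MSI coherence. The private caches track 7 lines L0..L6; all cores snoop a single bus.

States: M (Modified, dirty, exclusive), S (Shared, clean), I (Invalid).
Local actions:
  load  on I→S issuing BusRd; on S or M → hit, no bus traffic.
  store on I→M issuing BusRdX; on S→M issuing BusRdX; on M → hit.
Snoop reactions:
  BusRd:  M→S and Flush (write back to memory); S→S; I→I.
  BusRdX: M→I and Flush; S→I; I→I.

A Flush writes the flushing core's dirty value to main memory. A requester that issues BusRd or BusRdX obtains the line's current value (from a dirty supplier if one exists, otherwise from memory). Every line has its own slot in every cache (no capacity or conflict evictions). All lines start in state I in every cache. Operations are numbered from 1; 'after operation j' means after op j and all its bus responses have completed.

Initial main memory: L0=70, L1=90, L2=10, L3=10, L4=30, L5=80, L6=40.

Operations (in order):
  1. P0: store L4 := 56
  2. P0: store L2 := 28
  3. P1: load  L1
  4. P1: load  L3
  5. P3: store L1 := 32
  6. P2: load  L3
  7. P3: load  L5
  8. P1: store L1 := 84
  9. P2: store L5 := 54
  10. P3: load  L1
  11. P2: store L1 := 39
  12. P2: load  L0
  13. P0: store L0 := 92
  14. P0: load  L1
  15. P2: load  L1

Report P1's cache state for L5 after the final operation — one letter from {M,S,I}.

  op1 P0: store L4 := 56 → M/I/I/I on L4; bus BusRdX; mem=30
  op2 P0: store L2 := 28 → M/I/I/I on L2; bus BusRdX; mem=10
  op3 P1: load  L1 → I/S/I/I on L1; bus BusRd; mem=90
  op4 P1: load  L3 → I/S/I/I on L3; bus BusRd; mem=10
  op5 P3: store L1 := 32 → I/I/I/M on L1; bus BusRdX; mem=90
  op6 P2: load  L3 → I/S/S/I on L3; bus BusRd; mem=10
  op7 P3: load  L5 → I/I/I/S on L5; bus BusRd; mem=80
  op8 P1: store L1 := 84 → I/M/I/I on L1; bus BusRdX Flush; mem=32
  op9 P2: store L5 := 54 → I/I/M/I on L5; bus BusRdX; mem=80
  op10 P3: load  L1 → I/S/I/S on L1; bus BusRd Flush; mem=84
  op11 P2: store L1 := 39 → I/I/M/I on L1; bus BusRdX; mem=84
  op12 P2: load  L0 → I/I/S/I on L0; bus BusRd; mem=70
  op13 P0: store L0 := 92 → M/I/I/I on L0; bus BusRdX; mem=70
  op14 P0: load  L1 → S/I/S/I on L1; bus BusRd Flush; mem=39
  op15 P2: load  L1 → S/I/S/I on L1; bus (none); mem=39

state = I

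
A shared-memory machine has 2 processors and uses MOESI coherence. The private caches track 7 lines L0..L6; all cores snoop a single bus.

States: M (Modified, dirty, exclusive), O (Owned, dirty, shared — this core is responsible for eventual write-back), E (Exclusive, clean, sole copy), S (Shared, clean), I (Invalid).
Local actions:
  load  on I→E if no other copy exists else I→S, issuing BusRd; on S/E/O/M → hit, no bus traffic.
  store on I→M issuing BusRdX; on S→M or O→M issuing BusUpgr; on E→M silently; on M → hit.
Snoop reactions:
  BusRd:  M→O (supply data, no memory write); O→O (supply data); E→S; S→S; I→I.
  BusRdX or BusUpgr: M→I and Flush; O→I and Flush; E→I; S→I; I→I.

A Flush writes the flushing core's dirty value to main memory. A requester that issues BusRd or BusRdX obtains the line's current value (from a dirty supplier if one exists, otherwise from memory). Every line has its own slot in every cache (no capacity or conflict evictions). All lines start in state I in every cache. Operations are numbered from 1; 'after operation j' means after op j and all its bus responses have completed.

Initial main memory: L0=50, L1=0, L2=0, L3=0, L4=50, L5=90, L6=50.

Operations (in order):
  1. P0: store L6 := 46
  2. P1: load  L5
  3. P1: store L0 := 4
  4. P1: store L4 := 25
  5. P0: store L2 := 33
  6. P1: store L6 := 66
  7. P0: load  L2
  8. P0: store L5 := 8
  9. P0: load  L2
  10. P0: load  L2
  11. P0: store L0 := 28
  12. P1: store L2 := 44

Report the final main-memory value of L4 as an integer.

[1] P0: store L6 := 46 | P0:M(46), P1:I | bus: BusRdX
[2] P1: load  L5 | P0:I, P1:E(90) | bus: BusRd
[3] P1: store L0 := 4 | P0:I, P1:M(4) | bus: BusRdX
[4] P1: store L4 := 25 | P0:I, P1:M(25) | bus: BusRdX
[5] P0: store L2 := 33 | P0:M(33), P1:I | bus: BusRdX
[6] P1: store L6 := 66 | P0:I, P1:M(66) | bus: BusRdX,Flush
[7] P0: load  L2 | P0:M(33), P1:I | bus: none
[8] P0: store L5 := 8 | P0:M(8), P1:I | bus: BusRdX
[9] P0: load  L2 | P0:M(33), P1:I | bus: none
[10] P0: load  L2 | P0:M(33), P1:I | bus: none
[11] P0: store L0 := 28 | P0:M(28), P1:I | bus: BusRdX,Flush
[12] P1: store L2 := 44 | P0:I, P1:M(44) | bus: BusRdX,Flush

memory[L4] = 50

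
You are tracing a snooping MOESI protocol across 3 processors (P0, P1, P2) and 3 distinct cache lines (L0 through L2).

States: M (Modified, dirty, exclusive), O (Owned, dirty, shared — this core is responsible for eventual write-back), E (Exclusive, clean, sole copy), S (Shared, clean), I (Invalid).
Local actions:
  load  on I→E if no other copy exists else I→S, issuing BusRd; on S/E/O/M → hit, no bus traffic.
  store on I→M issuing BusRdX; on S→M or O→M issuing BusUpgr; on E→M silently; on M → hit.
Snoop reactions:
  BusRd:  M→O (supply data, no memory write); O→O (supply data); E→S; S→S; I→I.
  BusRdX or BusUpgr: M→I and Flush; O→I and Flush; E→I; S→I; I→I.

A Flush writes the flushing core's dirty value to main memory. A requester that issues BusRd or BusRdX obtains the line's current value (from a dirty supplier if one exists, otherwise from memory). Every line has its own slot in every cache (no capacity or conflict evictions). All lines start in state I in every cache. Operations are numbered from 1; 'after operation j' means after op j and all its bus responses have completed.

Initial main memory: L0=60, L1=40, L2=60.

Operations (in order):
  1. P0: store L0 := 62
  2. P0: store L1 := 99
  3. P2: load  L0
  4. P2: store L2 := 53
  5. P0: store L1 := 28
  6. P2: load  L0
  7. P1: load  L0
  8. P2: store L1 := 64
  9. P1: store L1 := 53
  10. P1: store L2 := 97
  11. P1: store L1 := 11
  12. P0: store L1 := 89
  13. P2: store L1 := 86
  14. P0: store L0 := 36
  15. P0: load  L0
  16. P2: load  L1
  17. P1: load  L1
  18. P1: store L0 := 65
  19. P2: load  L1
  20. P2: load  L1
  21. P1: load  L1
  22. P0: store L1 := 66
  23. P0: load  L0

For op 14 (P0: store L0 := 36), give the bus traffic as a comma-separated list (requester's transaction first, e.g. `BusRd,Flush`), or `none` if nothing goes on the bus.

1. P0: store L0 := 62  bus=[BusRdX]  L0: P0=M P1=I P2=I  mem[L0]=60
2. P0: store L1 := 99  bus=[BusRdX]  L1: P0=M P1=I P2=I  mem[L1]=40
3. P2: load  L0  bus=[BusRd]  L0: P0=O P1=I P2=S  mem[L0]=60
4. P2: store L2 := 53  bus=[BusRdX]  L2: P0=I P1=I P2=M  mem[L2]=60
5. P0: store L1 := 28  bus=[-]  L1: P0=M P1=I P2=I  mem[L1]=40
6. P2: load  L0  bus=[-]  L0: P0=O P1=I P2=S  mem[L0]=60
7. P1: load  L0  bus=[BusRd]  L0: P0=O P1=S P2=S  mem[L0]=60
8. P2: store L1 := 64  bus=[BusRdX,Flush]  L1: P0=I P1=I P2=M  mem[L1]=28
9. P1: store L1 := 53  bus=[BusRdX,Flush]  L1: P0=I P1=M P2=I  mem[L1]=64
10. P1: store L2 := 97  bus=[BusRdX,Flush]  L2: P0=I P1=M P2=I  mem[L2]=53
11. P1: store L1 := 11  bus=[-]  L1: P0=I P1=M P2=I  mem[L1]=64
12. P0: store L1 := 89  bus=[BusRdX,Flush]  L1: P0=M P1=I P2=I  mem[L1]=11
13. P2: store L1 := 86  bus=[BusRdX,Flush]  L1: P0=I P1=I P2=M  mem[L1]=89
14. P0: store L0 := 36  bus=[BusUpgr]  L0: P0=M P1=I P2=I  mem[L0]=60
15. P0: load  L0  bus=[-]  L0: P0=M P1=I P2=I  mem[L0]=60
16. P2: load  L1  bus=[-]  L1: P0=I P1=I P2=M  mem[L1]=89
17. P1: load  L1  bus=[BusRd]  L1: P0=I P1=S P2=O  mem[L1]=89
18. P1: store L0 := 65  bus=[BusRdX,Flush]  L0: P0=I P1=M P2=I  mem[L0]=36
19. P2: load  L1  bus=[-]  L1: P0=I P1=S P2=O  mem[L1]=89
20. P2: load  L1  bus=[-]  L1: P0=I P1=S P2=O  mem[L1]=89
21. P1: load  L1  bus=[-]  L1: P0=I P1=S P2=O  mem[L1]=89
22. P0: store L1 := 66  bus=[BusRdX,Flush]  L1: P0=M P1=I P2=I  mem[L1]=86
23. P0: load  L0  bus=[BusRd]  L0: P0=S P1=O P2=I  mem[L0]=36

bus = BusUpgr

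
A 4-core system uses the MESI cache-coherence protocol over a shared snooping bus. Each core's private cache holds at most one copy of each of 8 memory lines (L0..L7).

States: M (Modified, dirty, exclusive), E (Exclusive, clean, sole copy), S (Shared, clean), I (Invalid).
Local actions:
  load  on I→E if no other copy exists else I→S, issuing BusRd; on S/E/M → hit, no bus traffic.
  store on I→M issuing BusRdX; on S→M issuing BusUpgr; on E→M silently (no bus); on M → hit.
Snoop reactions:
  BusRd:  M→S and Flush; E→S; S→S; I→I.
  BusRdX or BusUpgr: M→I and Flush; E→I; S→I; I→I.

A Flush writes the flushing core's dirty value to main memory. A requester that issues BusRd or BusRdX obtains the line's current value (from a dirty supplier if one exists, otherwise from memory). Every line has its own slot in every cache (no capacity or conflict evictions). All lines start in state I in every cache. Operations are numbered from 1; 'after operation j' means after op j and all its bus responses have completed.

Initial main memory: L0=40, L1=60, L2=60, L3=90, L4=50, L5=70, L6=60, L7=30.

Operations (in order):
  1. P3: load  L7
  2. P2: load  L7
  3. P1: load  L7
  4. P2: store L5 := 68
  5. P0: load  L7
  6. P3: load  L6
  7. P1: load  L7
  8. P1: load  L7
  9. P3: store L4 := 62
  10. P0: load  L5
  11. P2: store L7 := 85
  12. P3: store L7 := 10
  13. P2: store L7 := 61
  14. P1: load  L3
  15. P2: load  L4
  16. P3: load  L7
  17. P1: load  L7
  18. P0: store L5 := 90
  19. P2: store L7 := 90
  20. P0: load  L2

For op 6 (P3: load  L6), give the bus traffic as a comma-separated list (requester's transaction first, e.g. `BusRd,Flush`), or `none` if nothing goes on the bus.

[1] P3: load  L7 | P0:I, P1:I, P2:I, P3:E(30) | bus: BusRd
[2] P2: load  L7 | P0:I, P1:I, P2:S(30), P3:S(30) | bus: BusRd
[3] P1: load  L7 | P0:I, P1:S(30), P2:S(30), P3:S(30) | bus: BusRd
[4] P2: store L5 := 68 | P0:I, P1:I, P2:M(68), P3:I | bus: BusRdX
[5] P0: load  L7 | P0:S(30), P1:S(30), P2:S(30), P3:S(30) | bus: BusRd
[6] P3: load  L6 | P0:I, P1:I, P2:I, P3:E(60) | bus: BusRd
[7] P1: load  L7 | P0:S(30), P1:S(30), P2:S(30), P3:S(30) | bus: none
[8] P1: load  L7 | P0:S(30), P1:S(30), P2:S(30), P3:S(30) | bus: none
[9] P3: store L4 := 62 | P0:I, P1:I, P2:I, P3:M(62) | bus: BusRdX
[10] P0: load  L5 | P0:S(68), P1:I, P2:S(68), P3:I | bus: BusRd,Flush
[11] P2: store L7 := 85 | P0:I, P1:I, P2:M(85), P3:I | bus: BusUpgr
[12] P3: store L7 := 10 | P0:I, P1:I, P2:I, P3:M(10) | bus: BusRdX,Flush
[13] P2: store L7 := 61 | P0:I, P1:I, P2:M(61), P3:I | bus: BusRdX,Flush
[14] P1: load  L3 | P0:I, P1:E(90), P2:I, P3:I | bus: BusRd
[15] P2: load  L4 | P0:I, P1:I, P2:S(62), P3:S(62) | bus: BusRd,Flush
[16] P3: load  L7 | P0:I, P1:I, P2:S(61), P3:S(61) | bus: BusRd,Flush
[17] P1: load  L7 | P0:I, P1:S(61), P2:S(61), P3:S(61) | bus: BusRd
[18] P0: store L5 := 90 | P0:M(90), P1:I, P2:I, P3:I | bus: BusUpgr
[19] P2: store L7 := 90 | P0:I, P1:I, P2:M(90), P3:I | bus: BusUpgr
[20] P0: load  L2 | P0:E(60), P1:I, P2:I, P3:I | bus: BusRd

bus = BusRd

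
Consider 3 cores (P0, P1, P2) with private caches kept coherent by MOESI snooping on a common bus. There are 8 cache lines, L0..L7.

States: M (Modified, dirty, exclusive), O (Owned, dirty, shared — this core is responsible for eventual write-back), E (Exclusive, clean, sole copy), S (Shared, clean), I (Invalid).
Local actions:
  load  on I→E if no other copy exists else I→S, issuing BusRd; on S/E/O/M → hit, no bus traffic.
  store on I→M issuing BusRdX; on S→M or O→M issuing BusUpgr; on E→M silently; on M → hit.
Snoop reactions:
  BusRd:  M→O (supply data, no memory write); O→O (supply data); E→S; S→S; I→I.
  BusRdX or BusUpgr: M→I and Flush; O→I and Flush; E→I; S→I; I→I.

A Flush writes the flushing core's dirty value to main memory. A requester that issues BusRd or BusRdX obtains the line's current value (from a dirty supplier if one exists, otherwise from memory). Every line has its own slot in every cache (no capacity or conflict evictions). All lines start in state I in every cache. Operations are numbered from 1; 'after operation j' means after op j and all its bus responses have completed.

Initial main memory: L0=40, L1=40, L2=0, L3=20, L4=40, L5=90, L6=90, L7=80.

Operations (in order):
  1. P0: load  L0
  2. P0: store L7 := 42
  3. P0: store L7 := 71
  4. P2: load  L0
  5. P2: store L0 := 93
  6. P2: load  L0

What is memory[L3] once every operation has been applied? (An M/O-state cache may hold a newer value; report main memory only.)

memory[L3] = 20

step 1: P0: load  L0  ⟶  EII  (L0)  txn=BusRd  M[L0]=40
step 2: P0: store L7 := 42  ⟶  MII  (L7)  txn=BusRdX  M[L7]=80
step 3: P0: store L7 := 71  ⟶  MII  (L7)  txn=∅  M[L7]=80
step 4: P2: load  L0  ⟶  SIS  (L0)  txn=BusRd  M[L0]=40
step 5: P2: store L0 := 93  ⟶  IIM  (L0)  txn=BusUpgr  M[L0]=40
step 6: P2: load  L0  ⟶  IIM  (L0)  txn=∅  M[L0]=40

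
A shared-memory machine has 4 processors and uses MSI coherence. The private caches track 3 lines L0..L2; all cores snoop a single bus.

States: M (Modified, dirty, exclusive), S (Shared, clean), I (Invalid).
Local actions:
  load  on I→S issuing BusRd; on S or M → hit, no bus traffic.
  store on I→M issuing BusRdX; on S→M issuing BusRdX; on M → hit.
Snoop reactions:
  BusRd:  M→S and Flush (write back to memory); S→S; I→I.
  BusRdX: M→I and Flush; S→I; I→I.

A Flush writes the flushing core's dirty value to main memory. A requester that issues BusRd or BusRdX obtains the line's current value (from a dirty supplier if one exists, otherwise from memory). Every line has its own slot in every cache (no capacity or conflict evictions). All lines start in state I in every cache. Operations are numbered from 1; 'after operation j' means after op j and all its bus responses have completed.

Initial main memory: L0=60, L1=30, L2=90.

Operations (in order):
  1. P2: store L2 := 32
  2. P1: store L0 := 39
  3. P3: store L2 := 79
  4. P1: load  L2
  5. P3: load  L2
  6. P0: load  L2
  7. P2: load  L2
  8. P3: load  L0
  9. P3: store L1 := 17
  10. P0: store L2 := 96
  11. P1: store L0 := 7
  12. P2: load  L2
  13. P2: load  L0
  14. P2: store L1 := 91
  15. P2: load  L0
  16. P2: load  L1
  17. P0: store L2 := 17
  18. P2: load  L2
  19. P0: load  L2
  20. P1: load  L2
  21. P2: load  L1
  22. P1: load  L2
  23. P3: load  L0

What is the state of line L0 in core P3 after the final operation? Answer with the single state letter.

state = S

  op1 P2: store L2 := 32 → I/I/M/I on L2; bus BusRdX; mem=90
  op2 P1: store L0 := 39 → I/M/I/I on L0; bus BusRdX; mem=60
  op3 P3: store L2 := 79 → I/I/I/M on L2; bus BusRdX Flush; mem=32
  op4 P1: load  L2 → I/S/I/S on L2; bus BusRd Flush; mem=79
  op5 P3: load  L2 → I/S/I/S on L2; bus (none); mem=79
  op6 P0: load  L2 → S/S/I/S on L2; bus BusRd; mem=79
  op7 P2: load  L2 → S/S/S/S on L2; bus BusRd; mem=79
  op8 P3: load  L0 → I/S/I/S on L0; bus BusRd Flush; mem=39
  op9 P3: store L1 := 17 → I/I/I/M on L1; bus BusRdX; mem=30
  op10 P0: store L2 := 96 → M/I/I/I on L2; bus BusRdX; mem=79
  op11 P1: store L0 := 7 → I/M/I/I on L0; bus BusRdX; mem=39
  op12 P2: load  L2 → S/I/S/I on L2; bus BusRd Flush; mem=96
  op13 P2: load  L0 → I/S/S/I on L0; bus BusRd Flush; mem=7
  op14 P2: store L1 := 91 → I/I/M/I on L1; bus BusRdX Flush; mem=17
  op15 P2: load  L0 → I/S/S/I on L0; bus (none); mem=7
  op16 P2: load  L1 → I/I/M/I on L1; bus (none); mem=17
  op17 P0: store L2 := 17 → M/I/I/I on L2; bus BusRdX; mem=96
  op18 P2: load  L2 → S/I/S/I on L2; bus BusRd Flush; mem=17
  op19 P0: load  L2 → S/I/S/I on L2; bus (none); mem=17
  op20 P1: load  L2 → S/S/S/I on L2; bus BusRd; mem=17
  op21 P2: load  L1 → I/I/M/I on L1; bus (none); mem=17
  op22 P1: load  L2 → S/S/S/I on L2; bus (none); mem=17
  op23 P3: load  L0 → I/S/S/S on L0; bus BusRd; mem=7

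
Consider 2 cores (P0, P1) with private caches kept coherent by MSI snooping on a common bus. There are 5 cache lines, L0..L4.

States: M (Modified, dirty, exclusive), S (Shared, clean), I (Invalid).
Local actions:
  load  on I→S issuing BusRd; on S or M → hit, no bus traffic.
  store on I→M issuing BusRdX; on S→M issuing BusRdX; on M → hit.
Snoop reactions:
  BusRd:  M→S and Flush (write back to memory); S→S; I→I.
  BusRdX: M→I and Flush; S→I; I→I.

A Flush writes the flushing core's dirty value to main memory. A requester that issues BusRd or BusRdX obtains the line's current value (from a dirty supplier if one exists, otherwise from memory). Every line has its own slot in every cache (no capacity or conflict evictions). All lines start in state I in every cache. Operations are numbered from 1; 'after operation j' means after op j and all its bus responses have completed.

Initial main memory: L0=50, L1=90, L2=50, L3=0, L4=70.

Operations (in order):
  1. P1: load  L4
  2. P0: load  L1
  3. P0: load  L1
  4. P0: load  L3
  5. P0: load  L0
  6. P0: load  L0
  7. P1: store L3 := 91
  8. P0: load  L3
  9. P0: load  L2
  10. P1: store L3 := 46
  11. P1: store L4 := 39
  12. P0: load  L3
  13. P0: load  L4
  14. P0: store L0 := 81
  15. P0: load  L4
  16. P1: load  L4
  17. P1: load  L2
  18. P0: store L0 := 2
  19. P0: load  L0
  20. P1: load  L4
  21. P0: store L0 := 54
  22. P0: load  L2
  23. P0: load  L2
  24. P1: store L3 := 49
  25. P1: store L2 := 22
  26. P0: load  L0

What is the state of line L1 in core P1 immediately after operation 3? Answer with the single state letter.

[1] P1: load  L4 | P0:I, P1:S(70) | bus: BusRd
[2] P0: load  L1 | P0:S(90), P1:I | bus: BusRd
[3] P0: load  L1 | P0:S(90), P1:I | bus: none
[4] P0: load  L3 | P0:S(0), P1:I | bus: BusRd
[5] P0: load  L0 | P0:S(50), P1:I | bus: BusRd
[6] P0: load  L0 | P0:S(50), P1:I | bus: none
[7] P1: store L3 := 91 | P0:I, P1:M(91) | bus: BusRdX
[8] P0: load  L3 | P0:S(91), P1:S(91) | bus: BusRd,Flush
[9] P0: load  L2 | P0:S(50), P1:I | bus: BusRd
[10] P1: store L3 := 46 | P0:I, P1:M(46) | bus: BusRdX
[11] P1: store L4 := 39 | P0:I, P1:M(39) | bus: BusRdX
[12] P0: load  L3 | P0:S(46), P1:S(46) | bus: BusRd,Flush
[13] P0: load  L4 | P0:S(39), P1:S(39) | bus: BusRd,Flush
[14] P0: store L0 := 81 | P0:M(81), P1:I | bus: BusRdX
[15] P0: load  L4 | P0:S(39), P1:S(39) | bus: none
[16] P1: load  L4 | P0:S(39), P1:S(39) | bus: none
[17] P1: load  L2 | P0:S(50), P1:S(50) | bus: BusRd
[18] P0: store L0 := 2 | P0:M(2), P1:I | bus: none
[19] P0: load  L0 | P0:M(2), P1:I | bus: none
[20] P1: load  L4 | P0:S(39), P1:S(39) | bus: none
[21] P0: store L0 := 54 | P0:M(54), P1:I | bus: none
[22] P0: load  L2 | P0:S(50), P1:S(50) | bus: none
[23] P0: load  L2 | P0:S(50), P1:S(50) | bus: none
[24] P1: store L3 := 49 | P0:I, P1:M(49) | bus: BusRdX
[25] P1: store L2 := 22 | P0:I, P1:M(22) | bus: BusRdX
[26] P0: load  L0 | P0:M(54), P1:I | bus: none

state = I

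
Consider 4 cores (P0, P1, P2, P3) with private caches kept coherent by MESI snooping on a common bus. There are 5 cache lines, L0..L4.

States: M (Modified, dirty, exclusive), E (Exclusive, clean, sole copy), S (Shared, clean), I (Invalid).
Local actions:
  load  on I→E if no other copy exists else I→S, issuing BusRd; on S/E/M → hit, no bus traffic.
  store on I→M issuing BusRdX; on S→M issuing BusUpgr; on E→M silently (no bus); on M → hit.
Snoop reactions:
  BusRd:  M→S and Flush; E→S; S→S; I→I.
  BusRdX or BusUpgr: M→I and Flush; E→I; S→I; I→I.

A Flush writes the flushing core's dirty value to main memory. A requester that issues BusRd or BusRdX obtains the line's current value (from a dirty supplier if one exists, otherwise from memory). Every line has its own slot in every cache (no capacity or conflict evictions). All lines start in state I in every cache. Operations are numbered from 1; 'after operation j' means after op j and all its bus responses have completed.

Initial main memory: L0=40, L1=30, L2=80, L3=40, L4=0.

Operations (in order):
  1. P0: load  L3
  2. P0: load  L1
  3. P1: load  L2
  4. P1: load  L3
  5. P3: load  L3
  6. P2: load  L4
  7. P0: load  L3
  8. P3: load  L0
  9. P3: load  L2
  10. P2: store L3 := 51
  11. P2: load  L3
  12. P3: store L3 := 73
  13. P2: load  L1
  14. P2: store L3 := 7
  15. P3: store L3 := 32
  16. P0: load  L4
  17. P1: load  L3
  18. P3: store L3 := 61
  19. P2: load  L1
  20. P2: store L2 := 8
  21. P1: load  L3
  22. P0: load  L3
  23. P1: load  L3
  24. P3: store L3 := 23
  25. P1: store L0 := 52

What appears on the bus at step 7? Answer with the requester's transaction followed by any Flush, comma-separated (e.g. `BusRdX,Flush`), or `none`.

  op1 P0: load  L3 → E/I/I/I on L3; bus BusRd; mem=40
  op2 P0: load  L1 → E/I/I/I on L1; bus BusRd; mem=30
  op3 P1: load  L2 → I/E/I/I on L2; bus BusRd; mem=80
  op4 P1: load  L3 → S/S/I/I on L3; bus BusRd; mem=40
  op5 P3: load  L3 → S/S/I/S on L3; bus BusRd; mem=40
  op6 P2: load  L4 → I/I/E/I on L4; bus BusRd; mem=0
  op7 P0: load  L3 → S/S/I/S on L3; bus (none); mem=40
  op8 P3: load  L0 → I/I/I/E on L0; bus BusRd; mem=40
  op9 P3: load  L2 → I/S/I/S on L2; bus BusRd; mem=80
  op10 P2: store L3 := 51 → I/I/M/I on L3; bus BusRdX; mem=40
  op11 P2: load  L3 → I/I/M/I on L3; bus (none); mem=40
  op12 P3: store L3 := 73 → I/I/I/M on L3; bus BusRdX Flush; mem=51
  op13 P2: load  L1 → S/I/S/I on L1; bus BusRd; mem=30
  op14 P2: store L3 := 7 → I/I/M/I on L3; bus BusRdX Flush; mem=73
  op15 P3: store L3 := 32 → I/I/I/M on L3; bus BusRdX Flush; mem=7
  op16 P0: load  L4 → S/I/S/I on L4; bus BusRd; mem=0
  op17 P1: load  L3 → I/S/I/S on L3; bus BusRd Flush; mem=32
  op18 P3: store L3 := 61 → I/I/I/M on L3; bus BusUpgr; mem=32
  op19 P2: load  L1 → S/I/S/I on L1; bus (none); mem=30
  op20 P2: store L2 := 8 → I/I/M/I on L2; bus BusRdX; mem=80
  op21 P1: load  L3 → I/S/I/S on L3; bus BusRd Flush; mem=61
  op22 P0: load  L3 → S/S/I/S on L3; bus BusRd; mem=61
  op23 P1: load  L3 → S/S/I/S on L3; bus (none); mem=61
  op24 P3: store L3 := 23 → I/I/I/M on L3; bus BusUpgr; mem=61
  op25 P1: store L0 := 52 → I/M/I/I on L0; bus BusRdX; mem=40

bus = none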